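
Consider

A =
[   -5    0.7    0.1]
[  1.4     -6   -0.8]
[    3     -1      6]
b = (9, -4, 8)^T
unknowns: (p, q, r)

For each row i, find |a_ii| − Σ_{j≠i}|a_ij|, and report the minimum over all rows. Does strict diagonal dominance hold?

row 1: |-5| − (0.7+0.1) = 4.2
row 2: |-6| − (1.4+0.8) = 3.8
row 3: |6| − (3+1) = 2
minimum over rows = 2 → strictly diagonally dominant (convergence guaranteed)

2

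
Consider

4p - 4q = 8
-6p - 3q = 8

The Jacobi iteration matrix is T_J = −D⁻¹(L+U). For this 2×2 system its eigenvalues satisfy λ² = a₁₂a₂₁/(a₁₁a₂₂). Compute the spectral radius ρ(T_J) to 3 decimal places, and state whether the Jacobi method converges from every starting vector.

a₁₂a₂₁/(a₁₁a₂₂) = (-4)·(-6) / ((4)·(-3)) = -2.000000
ρ = √|-2.000000| = √2.000000 = 1.414
ρ > 1, so Jacobi diverges

1.414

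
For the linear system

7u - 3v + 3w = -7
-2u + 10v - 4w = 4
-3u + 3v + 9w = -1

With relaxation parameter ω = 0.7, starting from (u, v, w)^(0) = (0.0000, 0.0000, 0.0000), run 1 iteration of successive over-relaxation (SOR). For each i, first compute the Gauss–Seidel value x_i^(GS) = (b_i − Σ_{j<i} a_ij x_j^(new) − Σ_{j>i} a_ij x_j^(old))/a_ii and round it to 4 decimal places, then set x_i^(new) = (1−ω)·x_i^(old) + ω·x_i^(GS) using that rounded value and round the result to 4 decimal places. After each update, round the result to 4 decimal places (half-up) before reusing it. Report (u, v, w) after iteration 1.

(-0.7000, 0.1820, -0.2836)

Iteration 1:
  u: GS value = (-7 - (-3)·0.0000 - (3)·0.0000) / (7) = -1.0000;  u ← (1−ω)·0.0000 + ω·-1.0000 = -0.7000
  v: GS value = (4 - (-2)·-0.7000 - (-4)·0.0000) / (10) = 0.2600;  v ← (1−ω)·0.0000 + ω·0.2600 = 0.1820
  w: GS value = (-1 - (-3)·-0.7000 - (3)·0.1820) / (9) = -0.4051;  w ← (1−ω)·0.0000 + ω·-0.4051 = -0.2836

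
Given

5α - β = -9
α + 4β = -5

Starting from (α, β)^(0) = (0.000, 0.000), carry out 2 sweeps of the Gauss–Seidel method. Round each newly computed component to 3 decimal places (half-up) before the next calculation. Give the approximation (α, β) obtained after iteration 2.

Iteration 1:
  α = (-9 - (-1)·0.000) / (5) = -1.800
  β = (-5 - (1)·-1.800) / (4) = -0.800
Iteration 2:
  α = (-9 - (-1)·-0.800) / (5) = -1.960
  β = (-5 - (1)·-1.960) / (4) = -0.760

(-1.960, -0.760)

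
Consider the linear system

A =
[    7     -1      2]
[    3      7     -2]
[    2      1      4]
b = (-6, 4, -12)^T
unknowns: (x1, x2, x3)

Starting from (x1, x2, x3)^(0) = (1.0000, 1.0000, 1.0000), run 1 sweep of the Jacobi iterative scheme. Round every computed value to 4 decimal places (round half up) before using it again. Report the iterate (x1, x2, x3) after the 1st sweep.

(-1.0000, 0.4286, -3.7500)

Iteration 1:
  x1 = (-6 - (-1)·1.0000 - (2)·1.0000) / (7) = -1.0000
  x2 = (4 - (3)·1.0000 - (-2)·1.0000) / (7) = 0.4286
  x3 = (-12 - (2)·1.0000 - (1)·1.0000) / (4) = -3.7500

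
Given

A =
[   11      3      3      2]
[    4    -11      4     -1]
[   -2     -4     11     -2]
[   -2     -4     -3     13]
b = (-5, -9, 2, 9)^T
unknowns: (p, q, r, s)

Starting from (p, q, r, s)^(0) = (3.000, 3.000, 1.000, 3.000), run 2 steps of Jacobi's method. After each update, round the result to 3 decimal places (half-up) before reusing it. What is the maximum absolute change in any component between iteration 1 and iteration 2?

Iteration 1:
  p = (-5 - (3)·3.000 - (3)·1.000 - (2)·3.000) / (11) = -2.091
  q = (-9 - (4)·3.000 - (4)·1.000 - (-1)·3.000) / (-11) = 2.000
  r = (2 - (-2)·3.000 - (-4)·3.000 - (-2)·3.000) / (11) = 2.364
  s = (9 - (-2)·3.000 - (-4)·3.000 - (-3)·1.000) / (13) = 2.308
Iteration 2:
  p = (-5 - (3)·2.000 - (3)·2.364 - (2)·2.308) / (11) = -2.064
  q = (-9 - (4)·-2.091 - (4)·2.364 - (-1)·2.308) / (-11) = 0.708
  r = (2 - (-2)·-2.091 - (-4)·2.000 - (-2)·2.308) / (11) = 0.949
  s = (9 - (-2)·-2.091 - (-4)·2.000 - (-3)·2.364) / (13) = 1.532
Change: (0.027, -1.292, -1.415, -0.776) → max |·| = 1.415

1.415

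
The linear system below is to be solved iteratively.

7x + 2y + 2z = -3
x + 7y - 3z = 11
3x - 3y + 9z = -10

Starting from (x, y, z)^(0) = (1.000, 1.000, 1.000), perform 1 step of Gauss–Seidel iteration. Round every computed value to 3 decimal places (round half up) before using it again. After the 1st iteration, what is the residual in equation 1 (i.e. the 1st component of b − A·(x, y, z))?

Iteration 1:
  x = (-3 - (2)·1.000 - (2)·1.000) / (7) = -1.000
  y = (11 - (1)·-1.000 - (-3)·1.000) / (7) = 2.143
  z = (-10 - (3)·-1.000 - (-3)·2.143) / (9) = -0.063
Residual b − A·x = (-0.160, -3.190, -0.004)

-0.160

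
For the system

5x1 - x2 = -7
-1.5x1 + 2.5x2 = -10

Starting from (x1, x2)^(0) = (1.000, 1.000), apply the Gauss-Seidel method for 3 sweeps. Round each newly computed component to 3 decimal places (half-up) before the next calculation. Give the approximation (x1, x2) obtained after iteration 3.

Iteration 1:
  x1 = (-7 - (-1)·1.000) / (5) = -1.200
  x2 = (-10 - (-1.5)·-1.200) / (2.5) = -4.720
Iteration 2:
  x1 = (-7 - (-1)·-4.720) / (5) = -2.344
  x2 = (-10 - (-1.5)·-2.344) / (2.5) = -5.406
Iteration 3:
  x1 = (-7 - (-1)·-5.406) / (5) = -2.481
  x2 = (-10 - (-1.5)·-2.481) / (2.5) = -5.489

(-2.481, -5.489)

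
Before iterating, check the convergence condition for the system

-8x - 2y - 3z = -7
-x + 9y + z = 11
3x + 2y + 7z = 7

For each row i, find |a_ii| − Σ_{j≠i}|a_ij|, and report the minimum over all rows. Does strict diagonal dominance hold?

2

row 1: |-8| − (2+3) = 3
row 2: |9| − (1+1) = 7
row 3: |7| − (3+2) = 2
minimum over rows = 2 → strictly diagonally dominant (convergence guaranteed)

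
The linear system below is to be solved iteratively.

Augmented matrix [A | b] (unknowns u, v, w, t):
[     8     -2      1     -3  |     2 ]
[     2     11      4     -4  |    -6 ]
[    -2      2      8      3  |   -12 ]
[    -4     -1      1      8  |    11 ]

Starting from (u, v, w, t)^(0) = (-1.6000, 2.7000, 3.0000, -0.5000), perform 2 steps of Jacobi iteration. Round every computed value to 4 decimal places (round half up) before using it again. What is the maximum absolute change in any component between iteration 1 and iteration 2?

1.9796

Iteration 1:
  u = (2 - (-2)·2.7000 - (1)·3.0000 - (-3)·-0.5000) / (8) = 0.3625
  v = (-6 - (2)·-1.6000 - (4)·3.0000 - (-4)·-0.5000) / (11) = -1.5273
  w = (-12 - (-2)·-1.6000 - (2)·2.7000 - (3)·-0.5000) / (8) = -2.3875
  t = (11 - (-4)·-1.6000 - (-1)·2.7000 - (1)·3.0000) / (8) = 0.5375
Iteration 2:
  u = (2 - (-2)·-1.5273 - (1)·-2.3875 - (-3)·0.5375) / (8) = 0.3682
  v = (-6 - (2)·0.3625 - (4)·-2.3875 - (-4)·0.5375) / (11) = 0.4523
  w = (-12 - (-2)·0.3625 - (2)·-1.5273 - (3)·0.5375) / (8) = -1.2291
  t = (11 - (-4)·0.3625 - (-1)·-1.5273 - (1)·-2.3875) / (8) = 1.6638
Change: (0.0057, 1.9796, 1.1584, 1.1263) → max |·| = 1.9796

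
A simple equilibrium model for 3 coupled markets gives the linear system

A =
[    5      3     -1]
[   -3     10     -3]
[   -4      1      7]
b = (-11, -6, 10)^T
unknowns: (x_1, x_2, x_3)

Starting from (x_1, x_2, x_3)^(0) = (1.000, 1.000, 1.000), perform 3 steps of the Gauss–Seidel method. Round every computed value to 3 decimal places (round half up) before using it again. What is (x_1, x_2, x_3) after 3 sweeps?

(-1.441, -0.822, 0.723)

Iteration 1:
  x_1 = (-11 - (3)·1.000 - (-1)·1.000) / (5) = -2.600
  x_2 = (-6 - (-3)·-2.600 - (-3)·1.000) / (10) = -1.080
  x_3 = (10 - (-4)·-2.600 - (1)·-1.080) / (7) = 0.097
Iteration 2:
  x_1 = (-11 - (3)·-1.080 - (-1)·0.097) / (5) = -1.533
  x_2 = (-6 - (-3)·-1.533 - (-3)·0.097) / (10) = -1.031
  x_3 = (10 - (-4)·-1.533 - (1)·-1.031) / (7) = 0.700
Iteration 3:
  x_1 = (-11 - (3)·-1.031 - (-1)·0.700) / (5) = -1.441
  x_2 = (-6 - (-3)·-1.441 - (-3)·0.700) / (10) = -0.822
  x_3 = (10 - (-4)·-1.441 - (1)·-0.822) / (7) = 0.723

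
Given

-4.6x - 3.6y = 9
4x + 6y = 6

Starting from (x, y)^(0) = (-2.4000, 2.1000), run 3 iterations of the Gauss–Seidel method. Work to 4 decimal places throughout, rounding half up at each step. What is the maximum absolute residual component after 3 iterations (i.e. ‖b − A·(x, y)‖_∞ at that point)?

Iteration 1:
  x = (9 - (-3.6)·2.1000) / (-4.6) = -3.6000
  y = (6 - (4)·-3.6000) / (6) = 3.4000
Iteration 2:
  x = (9 - (-3.6)·3.4000) / (-4.6) = -4.6174
  y = (6 - (4)·-4.6174) / (6) = 4.0783
Iteration 3:
  x = (9 - (-3.6)·4.0783) / (-4.6) = -5.1482
  y = (6 - (4)·-5.1482) / (6) = 4.4321
Residual b − A·x = (1.2738, 0.0002); ∞-norm = 1.2738

1.2738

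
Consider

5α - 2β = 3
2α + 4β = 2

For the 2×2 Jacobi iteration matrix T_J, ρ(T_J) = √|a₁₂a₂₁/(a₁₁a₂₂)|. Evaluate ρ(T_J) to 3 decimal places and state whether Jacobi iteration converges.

a₁₂a₂₁/(a₁₁a₂₂) = (-2)·(2) / ((5)·(4)) = -0.200000
ρ = √|-0.200000| = √0.200000 = 0.447
ρ < 1, so Jacobi converges

0.447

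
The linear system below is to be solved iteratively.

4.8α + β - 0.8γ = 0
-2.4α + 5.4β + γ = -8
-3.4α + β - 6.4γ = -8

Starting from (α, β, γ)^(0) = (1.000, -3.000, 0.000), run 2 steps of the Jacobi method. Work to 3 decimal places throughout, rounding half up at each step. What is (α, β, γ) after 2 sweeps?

Iteration 1:
  α = (0 - (1)·-3.000 - (-0.8)·0.000) / (4.8) = 0.625
  β = (-8 - (-2.4)·1.000 - (1)·0.000) / (5.4) = -1.037
  γ = (-8 - (-3.4)·1.000 - (1)·-3.000) / (-6.4) = 0.250
Iteration 2:
  α = (0 - (1)·-1.037 - (-0.8)·0.250) / (4.8) = 0.258
  β = (-8 - (-2.4)·0.625 - (1)·0.250) / (5.4) = -1.250
  γ = (-8 - (-3.4)·0.625 - (1)·-1.037) / (-6.4) = 0.756

(0.258, -1.250, 0.756)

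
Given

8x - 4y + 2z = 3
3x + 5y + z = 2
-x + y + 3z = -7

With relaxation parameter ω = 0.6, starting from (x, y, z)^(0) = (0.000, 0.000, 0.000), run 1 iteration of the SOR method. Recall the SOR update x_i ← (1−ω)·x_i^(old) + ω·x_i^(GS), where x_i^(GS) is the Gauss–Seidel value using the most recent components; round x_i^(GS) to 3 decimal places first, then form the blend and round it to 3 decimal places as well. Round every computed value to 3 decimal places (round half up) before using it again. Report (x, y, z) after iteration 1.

Iteration 1:
  x: GS value = (3 - (-4)·0.000 - (2)·0.000) / (8) = 0.375;  x ← (1−ω)·0.000 + ω·0.375 = 0.225
  y: GS value = (2 - (3)·0.225 - (1)·0.000) / (5) = 0.265;  y ← (1−ω)·0.000 + ω·0.265 = 0.159
  z: GS value = (-7 - (-1)·0.225 - (1)·0.159) / (3) = -2.311;  z ← (1−ω)·0.000 + ω·-2.311 = -1.387

(0.225, 0.159, -1.387)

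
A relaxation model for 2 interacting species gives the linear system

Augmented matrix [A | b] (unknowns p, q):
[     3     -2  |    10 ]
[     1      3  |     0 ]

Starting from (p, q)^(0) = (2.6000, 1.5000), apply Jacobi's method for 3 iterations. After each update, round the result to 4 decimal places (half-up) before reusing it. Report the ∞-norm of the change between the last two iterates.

Iteration 1:
  p = (10 - (-2)·1.5000) / (3) = 4.3333
  q = (0 - (1)·2.6000) / (3) = -0.8667
Iteration 2:
  p = (10 - (-2)·-0.8667) / (3) = 2.7555
  q = (0 - (1)·4.3333) / (3) = -1.4444
Iteration 3:
  p = (10 - (-2)·-1.4444) / (3) = 2.3704
  q = (0 - (1)·2.7555) / (3) = -0.9185
Change: (-0.3851, 0.5259) → max |·| = 0.5259

0.5259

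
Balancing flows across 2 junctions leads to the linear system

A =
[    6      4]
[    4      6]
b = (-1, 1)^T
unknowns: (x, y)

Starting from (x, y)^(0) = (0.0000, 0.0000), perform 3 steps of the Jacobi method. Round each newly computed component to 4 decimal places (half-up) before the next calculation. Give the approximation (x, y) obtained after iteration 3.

(-0.3519, 0.3519)

Iteration 1:
  x = (-1 - (4)·0.0000) / (6) = -0.1667
  y = (1 - (4)·0.0000) / (6) = 0.1667
Iteration 2:
  x = (-1 - (4)·0.1667) / (6) = -0.2778
  y = (1 - (4)·-0.1667) / (6) = 0.2778
Iteration 3:
  x = (-1 - (4)·0.2778) / (6) = -0.3519
  y = (1 - (4)·-0.2778) / (6) = 0.3519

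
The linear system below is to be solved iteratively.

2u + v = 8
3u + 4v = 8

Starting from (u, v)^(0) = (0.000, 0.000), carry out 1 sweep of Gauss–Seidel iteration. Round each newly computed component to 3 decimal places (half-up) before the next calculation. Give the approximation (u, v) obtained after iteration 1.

(4.000, -1.000)

Iteration 1:
  u = (8 - (1)·0.000) / (2) = 4.000
  v = (8 - (3)·4.000) / (4) = -1.000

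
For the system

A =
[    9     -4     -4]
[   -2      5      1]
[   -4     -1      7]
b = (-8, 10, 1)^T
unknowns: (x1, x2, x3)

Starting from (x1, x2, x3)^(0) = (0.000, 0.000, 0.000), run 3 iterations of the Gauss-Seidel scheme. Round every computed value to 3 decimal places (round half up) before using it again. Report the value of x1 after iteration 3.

Iteration 1:
  x1 = (-8 - (-4)·0.000 - (-4)·0.000) / (9) = -0.889
  x2 = (10 - (-2)·-0.889 - (1)·0.000) / (5) = 1.644
  x3 = (1 - (-4)·-0.889 - (-1)·1.644) / (7) = -0.130
Iteration 2:
  x1 = (-8 - (-4)·1.644 - (-4)·-0.130) / (9) = -0.216
  x2 = (10 - (-2)·-0.216 - (1)·-0.130) / (5) = 1.940
  x3 = (1 - (-4)·-0.216 - (-1)·1.940) / (7) = 0.297
Iteration 3:
  x1 = (-8 - (-4)·1.940 - (-4)·0.297) / (9) = 0.105
  x2 = (10 - (-2)·0.105 - (1)·0.297) / (5) = 1.983
  x3 = (1 - (-4)·0.105 - (-1)·1.983) / (7) = 0.486

0.105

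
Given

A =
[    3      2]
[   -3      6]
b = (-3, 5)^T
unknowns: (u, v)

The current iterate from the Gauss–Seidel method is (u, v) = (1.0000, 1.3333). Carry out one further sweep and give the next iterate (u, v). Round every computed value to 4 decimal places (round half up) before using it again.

(-1.8889, -0.1111)

One sweep:
  u = (-3 - (2)·1.3333) / (3) = -1.8889
  v = (5 - (-3)·-1.8889) / (6) = -0.1111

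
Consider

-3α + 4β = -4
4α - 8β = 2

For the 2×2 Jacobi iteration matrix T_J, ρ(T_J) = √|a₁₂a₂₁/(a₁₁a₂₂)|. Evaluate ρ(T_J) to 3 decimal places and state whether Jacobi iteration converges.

0.816

a₁₂a₂₁/(a₁₁a₂₂) = (4)·(4) / ((-3)·(-8)) = 0.666667
ρ = √|0.666667| = √0.666667 = 0.816
ρ < 1, so Jacobi converges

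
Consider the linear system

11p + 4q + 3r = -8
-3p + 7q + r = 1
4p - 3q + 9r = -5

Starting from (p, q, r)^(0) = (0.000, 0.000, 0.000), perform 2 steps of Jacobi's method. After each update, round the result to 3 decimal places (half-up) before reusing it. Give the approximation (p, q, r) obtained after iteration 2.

(-0.628, -0.089, -0.185)

Iteration 1:
  p = (-8 - (4)·0.000 - (3)·0.000) / (11) = -0.727
  q = (1 - (-3)·0.000 - (1)·0.000) / (7) = 0.143
  r = (-5 - (4)·0.000 - (-3)·0.000) / (9) = -0.556
Iteration 2:
  p = (-8 - (4)·0.143 - (3)·-0.556) / (11) = -0.628
  q = (1 - (-3)·-0.727 - (1)·-0.556) / (7) = -0.089
  r = (-5 - (4)·-0.727 - (-3)·0.143) / (9) = -0.185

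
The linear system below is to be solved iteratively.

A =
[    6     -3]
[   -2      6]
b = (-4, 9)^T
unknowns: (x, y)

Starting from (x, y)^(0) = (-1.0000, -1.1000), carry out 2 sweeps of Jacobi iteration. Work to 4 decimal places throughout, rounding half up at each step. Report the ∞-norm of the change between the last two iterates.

Iteration 1:
  x = (-4 - (-3)·-1.1000) / (6) = -1.2167
  y = (9 - (-2)·-1.0000) / (6) = 1.1667
Iteration 2:
  x = (-4 - (-3)·1.1667) / (6) = -0.0833
  y = (9 - (-2)·-1.2167) / (6) = 1.0944
Change: (1.1334, -0.0723) → max |·| = 1.1334

1.1334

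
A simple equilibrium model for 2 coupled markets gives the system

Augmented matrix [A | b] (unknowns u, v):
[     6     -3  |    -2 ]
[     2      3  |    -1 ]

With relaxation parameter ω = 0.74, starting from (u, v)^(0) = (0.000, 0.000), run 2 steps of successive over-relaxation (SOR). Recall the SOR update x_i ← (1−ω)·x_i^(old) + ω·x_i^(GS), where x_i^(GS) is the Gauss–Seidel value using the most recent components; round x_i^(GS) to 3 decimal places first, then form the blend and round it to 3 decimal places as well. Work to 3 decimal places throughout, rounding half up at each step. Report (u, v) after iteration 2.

Iteration 1:
  u: GS value = (-2 - (-3)·0.000) / (6) = -0.333;  u ← (1−ω)·0.000 + ω·-0.333 = -0.246
  v: GS value = (-1 - (2)·-0.246) / (3) = -0.169;  v ← (1−ω)·0.000 + ω·-0.169 = -0.125
Iteration 2:
  u: GS value = (-2 - (-3)·-0.125) / (6) = -0.396;  u ← (1−ω)·-0.246 + ω·-0.396 = -0.357
  v: GS value = (-1 - (2)·-0.357) / (3) = -0.095;  v ← (1−ω)·-0.125 + ω·-0.095 = -0.103

(-0.357, -0.103)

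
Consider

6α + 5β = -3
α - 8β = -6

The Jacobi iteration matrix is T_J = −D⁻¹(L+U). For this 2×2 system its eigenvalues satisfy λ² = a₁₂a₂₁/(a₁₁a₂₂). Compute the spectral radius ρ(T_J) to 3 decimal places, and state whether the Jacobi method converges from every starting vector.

0.323

a₁₂a₂₁/(a₁₁a₂₂) = (5)·(1) / ((6)·(-8)) = -0.104167
ρ = √|-0.104167| = √0.104167 = 0.323
ρ < 1, so Jacobi converges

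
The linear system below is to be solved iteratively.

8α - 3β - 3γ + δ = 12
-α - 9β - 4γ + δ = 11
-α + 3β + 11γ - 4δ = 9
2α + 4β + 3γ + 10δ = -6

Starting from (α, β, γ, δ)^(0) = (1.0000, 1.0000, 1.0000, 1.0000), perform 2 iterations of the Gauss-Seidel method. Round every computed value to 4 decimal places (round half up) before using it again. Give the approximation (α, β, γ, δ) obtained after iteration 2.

(1.6354, -2.3286, 1.2865, -0.3816)

Iteration 1:
  α = (12 - (-3)·1.0000 - (-3)·1.0000 - (1)·1.0000) / (8) = 2.1250
  β = (11 - (-1)·2.1250 - (-4)·1.0000 - (1)·1.0000) / (-9) = -1.7917
  γ = (9 - (-1)·2.1250 - (3)·-1.7917 - (-4)·1.0000) / (11) = 1.8636
  δ = (-6 - (2)·2.1250 - (4)·-1.7917 - (3)·1.8636) / (10) = -0.8674
Iteration 2:
  α = (12 - (-3)·-1.7917 - (-3)·1.8636 - (1)·-0.8674) / (8) = 1.6354
  β = (11 - (-1)·1.6354 - (-4)·1.8636 - (1)·-0.8674) / (-9) = -2.3286
  γ = (9 - (-1)·1.6354 - (3)·-2.3286 - (-4)·-0.8674) / (11) = 1.2865
  δ = (-6 - (2)·1.6354 - (4)·-2.3286 - (3)·1.2865) / (10) = -0.3816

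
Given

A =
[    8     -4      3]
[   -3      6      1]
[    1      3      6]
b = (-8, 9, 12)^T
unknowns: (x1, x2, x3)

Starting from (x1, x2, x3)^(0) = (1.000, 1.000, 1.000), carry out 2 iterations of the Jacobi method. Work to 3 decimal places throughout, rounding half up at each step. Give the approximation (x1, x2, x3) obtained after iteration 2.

Iteration 1:
  x1 = (-8 - (-4)·1.000 - (3)·1.000) / (8) = -0.875
  x2 = (9 - (-3)·1.000 - (1)·1.000) / (6) = 1.833
  x3 = (12 - (1)·1.000 - (3)·1.000) / (6) = 1.333
Iteration 2:
  x1 = (-8 - (-4)·1.833 - (3)·1.333) / (8) = -0.583
  x2 = (9 - (-3)·-0.875 - (1)·1.333) / (6) = 0.840
  x3 = (12 - (1)·-0.875 - (3)·1.833) / (6) = 1.229

(-0.583, 0.840, 1.229)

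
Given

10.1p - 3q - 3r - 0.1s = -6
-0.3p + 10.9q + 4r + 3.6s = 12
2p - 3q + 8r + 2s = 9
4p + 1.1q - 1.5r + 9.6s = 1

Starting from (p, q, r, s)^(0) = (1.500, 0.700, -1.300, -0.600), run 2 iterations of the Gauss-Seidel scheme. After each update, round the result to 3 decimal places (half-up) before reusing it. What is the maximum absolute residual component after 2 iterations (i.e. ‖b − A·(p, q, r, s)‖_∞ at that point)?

Iteration 1:
  p = (-6 - (-3)·0.700 - (-3)·-1.300 - (-0.1)·-0.600) / (10.1) = -0.778
  q = (12 - (-0.3)·-0.778 - (4)·-1.300 - (3.6)·-0.600) / (10.9) = 1.755
  r = (9 - (2)·-0.778 - (-3)·1.755 - (2)·-0.600) / (8) = 2.128
  s = (1 - (4)·-0.778 - (1.1)·1.755 - (-1.5)·2.128) / (9.6) = 0.560
Iteration 2:
  p = (-6 - (-3)·1.755 - (-3)·2.128 - (-0.1)·0.560) / (10.1) = 0.565
  q = (12 - (-0.3)·0.565 - (4)·2.128 - (3.6)·0.560) / (10.9) = 0.151
  r = (9 - (2)·0.565 - (-3)·0.151 - (2)·0.560) / (8) = 0.900
  s = (1 - (4)·0.565 - (1.1)·0.151 - (-1.5)·0.900) / (9.6) = -0.008
Residual b − A·x = (-8.554, 6.952, 1.139, 0.001); ∞-norm = 8.554

8.554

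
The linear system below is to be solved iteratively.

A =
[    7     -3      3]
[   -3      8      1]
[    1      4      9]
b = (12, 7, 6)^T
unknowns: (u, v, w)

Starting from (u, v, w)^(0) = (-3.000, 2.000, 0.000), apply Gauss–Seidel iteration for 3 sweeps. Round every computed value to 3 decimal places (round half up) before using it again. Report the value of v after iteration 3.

Iteration 1:
  u = (12 - (-3)·2.000 - (3)·0.000) / (7) = 2.571
  v = (7 - (-3)·2.571 - (1)·0.000) / (8) = 1.839
  w = (6 - (1)·2.571 - (4)·1.839) / (9) = -0.436
Iteration 2:
  u = (12 - (-3)·1.839 - (3)·-0.436) / (7) = 2.689
  v = (7 - (-3)·2.689 - (1)·-0.436) / (8) = 1.938
  w = (6 - (1)·2.689 - (4)·1.938) / (9) = -0.493
Iteration 3:
  u = (12 - (-3)·1.938 - (3)·-0.493) / (7) = 2.756
  v = (7 - (-3)·2.756 - (1)·-0.493) / (8) = 1.970
  w = (6 - (1)·2.756 - (4)·1.970) / (9) = -0.515

1.970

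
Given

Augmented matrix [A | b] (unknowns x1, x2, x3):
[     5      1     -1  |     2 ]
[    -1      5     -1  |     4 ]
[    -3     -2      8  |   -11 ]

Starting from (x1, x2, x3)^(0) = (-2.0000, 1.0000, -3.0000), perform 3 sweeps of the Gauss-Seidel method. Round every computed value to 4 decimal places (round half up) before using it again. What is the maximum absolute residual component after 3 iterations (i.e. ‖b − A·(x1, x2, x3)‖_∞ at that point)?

Iteration 1:
  x1 = (2 - (1)·1.0000 - (-1)·-3.0000) / (5) = -0.4000
  x2 = (4 - (-1)·-0.4000 - (-1)·-3.0000) / (5) = 0.1200
  x3 = (-11 - (-3)·-0.4000 - (-2)·0.1200) / (8) = -1.4950
Iteration 2:
  x1 = (2 - (1)·0.1200 - (-1)·-1.4950) / (5) = 0.0770
  x2 = (4 - (-1)·0.0770 - (-1)·-1.4950) / (5) = 0.5164
  x3 = (-11 - (-3)·0.0770 - (-2)·0.5164) / (8) = -1.2170
Iteration 3:
  x1 = (2 - (1)·0.5164 - (-1)·-1.2170) / (5) = 0.0533
  x2 = (4 - (-1)·0.0533 - (-1)·-1.2170) / (5) = 0.5673
  x3 = (-11 - (-3)·0.0533 - (-2)·0.5673) / (8) = -1.2132
Residual b − A·x = (-0.0470, 0.0036, 0.0001); ∞-norm = 0.0470

0.0470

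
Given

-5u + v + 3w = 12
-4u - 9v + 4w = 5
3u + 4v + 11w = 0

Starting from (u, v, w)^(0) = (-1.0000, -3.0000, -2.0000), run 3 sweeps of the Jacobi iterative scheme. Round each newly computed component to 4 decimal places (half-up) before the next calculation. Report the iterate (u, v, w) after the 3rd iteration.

Iteration 1:
  u = (12 - (1)·-3.0000 - (3)·-2.0000) / (-5) = -4.2000
  v = (5 - (-4)·-1.0000 - (4)·-2.0000) / (-9) = -1.0000
  w = (0 - (3)·-1.0000 - (4)·-3.0000) / (11) = 1.3636
Iteration 2:
  u = (12 - (1)·-1.0000 - (3)·1.3636) / (-5) = -1.7818
  v = (5 - (-4)·-4.2000 - (4)·1.3636) / (-9) = 1.9172
  w = (0 - (3)·-4.2000 - (4)·-1.0000) / (11) = 1.5091
Iteration 3:
  u = (12 - (1)·1.9172 - (3)·1.5091) / (-5) = -1.1111
  v = (5 - (-4)·-1.7818 - (4)·1.5091) / (-9) = 0.9071
  w = (0 - (3)·-1.7818 - (4)·1.9172) / (11) = -0.2112

(-1.1111, 0.9071, -0.2112)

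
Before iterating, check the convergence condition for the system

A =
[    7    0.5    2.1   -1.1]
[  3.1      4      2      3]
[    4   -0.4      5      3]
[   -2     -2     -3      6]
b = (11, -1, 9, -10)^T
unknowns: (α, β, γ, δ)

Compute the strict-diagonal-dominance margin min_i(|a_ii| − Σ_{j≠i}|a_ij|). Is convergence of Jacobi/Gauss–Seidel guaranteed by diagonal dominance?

-4.1

row 1: |7| − (0.5+2.1+1.1) = 3.3
row 2: |4| − (3.1+2+3) = -4.1
row 3: |5| − (4+0.4+3) = -2.4
row 4: |6| − (2+2+3) = -1
minimum over rows = -4.1 → not strictly diagonally dominant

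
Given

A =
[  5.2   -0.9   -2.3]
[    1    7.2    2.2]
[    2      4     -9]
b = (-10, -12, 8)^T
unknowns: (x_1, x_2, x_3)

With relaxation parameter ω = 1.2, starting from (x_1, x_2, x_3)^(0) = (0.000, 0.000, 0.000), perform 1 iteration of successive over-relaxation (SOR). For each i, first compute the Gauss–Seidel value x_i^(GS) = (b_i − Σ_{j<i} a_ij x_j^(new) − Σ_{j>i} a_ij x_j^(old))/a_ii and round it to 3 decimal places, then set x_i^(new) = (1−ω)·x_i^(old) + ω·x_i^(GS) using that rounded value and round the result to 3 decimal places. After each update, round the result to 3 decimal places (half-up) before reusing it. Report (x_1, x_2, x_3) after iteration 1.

(-2.308, -1.615, -2.544)

Iteration 1:
  x_1: GS value = (-10 - (-0.9)·0.000 - (-2.3)·0.000) / (5.2) = -1.923;  x_1 ← (1−ω)·0.000 + ω·-1.923 = -2.308
  x_2: GS value = (-12 - (1)·-2.308 - (2.2)·0.000) / (7.2) = -1.346;  x_2 ← (1−ω)·0.000 + ω·-1.346 = -1.615
  x_3: GS value = (8 - (2)·-2.308 - (4)·-1.615) / (-9) = -2.120;  x_3 ← (1−ω)·0.000 + ω·-2.120 = -2.544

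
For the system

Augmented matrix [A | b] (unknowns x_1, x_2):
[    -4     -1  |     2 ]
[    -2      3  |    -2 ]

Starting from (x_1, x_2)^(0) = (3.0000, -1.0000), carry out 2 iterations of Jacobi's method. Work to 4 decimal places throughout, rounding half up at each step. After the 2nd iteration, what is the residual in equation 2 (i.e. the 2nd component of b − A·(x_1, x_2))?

-1.1667

Iteration 1:
  x_1 = (2 - (-1)·-1.0000) / (-4) = -0.2500
  x_2 = (-2 - (-2)·3.0000) / (3) = 1.3333
Iteration 2:
  x_1 = (2 - (-1)·1.3333) / (-4) = -0.8333
  x_2 = (-2 - (-2)·-0.2500) / (3) = -0.8333
Residual b − A·x = (-2.1665, -1.1667)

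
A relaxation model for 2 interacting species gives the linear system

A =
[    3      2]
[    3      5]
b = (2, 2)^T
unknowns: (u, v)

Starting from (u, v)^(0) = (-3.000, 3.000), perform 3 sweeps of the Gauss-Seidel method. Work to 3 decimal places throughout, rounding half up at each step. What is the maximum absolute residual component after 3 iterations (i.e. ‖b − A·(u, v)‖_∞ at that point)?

Iteration 1:
  u = (2 - (2)·3.000) / (3) = -1.333
  v = (2 - (3)·-1.333) / (5) = 1.200
Iteration 2:
  u = (2 - (2)·1.200) / (3) = -0.133
  v = (2 - (3)·-0.133) / (5) = 0.480
Iteration 3:
  u = (2 - (2)·0.480) / (3) = 0.347
  v = (2 - (3)·0.347) / (5) = 0.192
Residual b − A·x = (0.575, -0.001); ∞-norm = 0.575

0.575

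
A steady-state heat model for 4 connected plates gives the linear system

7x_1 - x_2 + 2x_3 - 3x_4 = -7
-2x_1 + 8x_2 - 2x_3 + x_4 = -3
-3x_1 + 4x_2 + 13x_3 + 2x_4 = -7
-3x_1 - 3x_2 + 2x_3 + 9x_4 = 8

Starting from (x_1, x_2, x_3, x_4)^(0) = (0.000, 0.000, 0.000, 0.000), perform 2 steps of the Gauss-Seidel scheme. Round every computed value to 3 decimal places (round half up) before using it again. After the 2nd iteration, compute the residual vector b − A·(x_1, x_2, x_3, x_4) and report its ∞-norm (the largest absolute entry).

Iteration 1:
  x_1 = (-7 - (-1)·0.000 - (2)·0.000 - (-3)·0.000) / (7) = -1.000
  x_2 = (-3 - (-2)·-1.000 - (-2)·0.000 - (1)·0.000) / (8) = -0.625
  x_3 = (-7 - (-3)·-1.000 - (4)·-0.625 - (2)·0.000) / (13) = -0.577
  x_4 = (8 - (-3)·-1.000 - (-3)·-0.625 - (2)·-0.577) / (9) = 0.475
Iteration 2:
  x_1 = (-7 - (-1)·-0.625 - (2)·-0.577 - (-3)·0.475) / (7) = -0.721
  x_2 = (-3 - (-2)·-0.721 - (-2)·-0.577 - (1)·0.475) / (8) = -0.759
  x_3 = (-7 - (-3)·-0.721 - (4)·-0.759 - (2)·0.475) / (13) = -0.544
  x_4 = (8 - (-3)·-0.721 - (-3)·-0.759 - (2)·-0.544) / (9) = 0.516
Residual b − A·x = (-0.076, 0.026, -0.087, 0.004); ∞-norm = 0.087

0.087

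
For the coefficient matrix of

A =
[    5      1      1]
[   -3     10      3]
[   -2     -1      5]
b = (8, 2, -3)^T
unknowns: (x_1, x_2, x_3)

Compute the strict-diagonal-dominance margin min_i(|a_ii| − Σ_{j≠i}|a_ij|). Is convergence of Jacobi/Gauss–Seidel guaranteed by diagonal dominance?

2

row 1: |5| − (1+1) = 3
row 2: |10| − (3+3) = 4
row 3: |5| − (2+1) = 2
minimum over rows = 2 → strictly diagonally dominant (convergence guaranteed)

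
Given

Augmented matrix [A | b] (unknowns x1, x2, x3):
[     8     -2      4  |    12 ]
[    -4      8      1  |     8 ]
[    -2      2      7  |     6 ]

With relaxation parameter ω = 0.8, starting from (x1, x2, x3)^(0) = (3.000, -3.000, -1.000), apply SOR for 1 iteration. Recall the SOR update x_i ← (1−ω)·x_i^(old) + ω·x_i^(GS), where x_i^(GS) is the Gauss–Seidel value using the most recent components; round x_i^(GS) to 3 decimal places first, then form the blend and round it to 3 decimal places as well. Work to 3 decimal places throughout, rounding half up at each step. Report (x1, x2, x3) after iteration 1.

(1.600, 0.940, 0.637)

Iteration 1:
  x1: GS value = (12 - (-2)·-3.000 - (4)·-1.000) / (8) = 1.250;  x1 ← (1−ω)·3.000 + ω·1.250 = 1.600
  x2: GS value = (8 - (-4)·1.600 - (1)·-1.000) / (8) = 1.925;  x2 ← (1−ω)·-3.000 + ω·1.925 = 0.940
  x3: GS value = (6 - (-2)·1.600 - (2)·0.940) / (7) = 1.046;  x3 ← (1−ω)·-1.000 + ω·1.046 = 0.637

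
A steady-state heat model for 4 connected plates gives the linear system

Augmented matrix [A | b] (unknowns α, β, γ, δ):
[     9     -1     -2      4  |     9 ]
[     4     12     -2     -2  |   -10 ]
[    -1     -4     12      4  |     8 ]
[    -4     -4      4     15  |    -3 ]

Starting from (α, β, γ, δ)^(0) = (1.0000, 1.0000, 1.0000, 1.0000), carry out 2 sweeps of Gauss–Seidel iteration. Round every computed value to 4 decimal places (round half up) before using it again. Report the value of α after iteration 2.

Iteration 1:
  α = (9 - (-1)·1.0000 - (-2)·1.0000 - (4)·1.0000) / (9) = 0.8889
  β = (-10 - (4)·0.8889 - (-2)·1.0000 - (-2)·1.0000) / (12) = -0.7963
  γ = (8 - (-1)·0.8889 - (-4)·-0.7963 - (4)·1.0000) / (12) = 0.1420
  δ = (-3 - (-4)·0.8889 - (-4)·-0.7963 - (4)·0.1420) / (15) = -0.2132
Iteration 2:
  α = (9 - (-1)·-0.7963 - (-2)·0.1420 - (4)·-0.2132) / (9) = 1.0378
  β = (-10 - (4)·1.0378 - (-2)·0.1420 - (-2)·-0.2132) / (12) = -1.1911
  γ = (8 - (-1)·1.0378 - (-4)·-1.1911 - (4)·-0.2132) / (12) = 0.4272
  δ = (-3 - (-4)·1.0378 - (-4)·-1.1911 - (4)·0.4272) / (15) = -0.3548

1.0378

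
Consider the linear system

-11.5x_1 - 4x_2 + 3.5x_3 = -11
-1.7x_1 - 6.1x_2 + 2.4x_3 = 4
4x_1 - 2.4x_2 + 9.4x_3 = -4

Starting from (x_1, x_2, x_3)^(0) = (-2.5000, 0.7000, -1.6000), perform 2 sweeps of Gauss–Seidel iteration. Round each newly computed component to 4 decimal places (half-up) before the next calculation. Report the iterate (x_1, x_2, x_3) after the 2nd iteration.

Iteration 1:
  x_1 = (-11 - (-4)·0.7000 - (3.5)·-1.6000) / (-11.5) = 0.2261
  x_2 = (4 - (-1.7)·0.2261 - (2.4)·-1.6000) / (-6.1) = -1.3483
  x_3 = (-4 - (4)·0.2261 - (-2.4)·-1.3483) / (9.4) = -0.8660
Iteration 2:
  x_1 = (-11 - (-4)·-1.3483 - (3.5)·-0.8660) / (-11.5) = 1.1619
  x_2 = (4 - (-1.7)·1.1619 - (2.4)·-0.8660) / (-6.1) = -1.3203
  x_3 = (-4 - (4)·1.1619 - (-2.4)·-1.3203) / (9.4) = -1.2571

(1.1619, -1.3203, -1.2571)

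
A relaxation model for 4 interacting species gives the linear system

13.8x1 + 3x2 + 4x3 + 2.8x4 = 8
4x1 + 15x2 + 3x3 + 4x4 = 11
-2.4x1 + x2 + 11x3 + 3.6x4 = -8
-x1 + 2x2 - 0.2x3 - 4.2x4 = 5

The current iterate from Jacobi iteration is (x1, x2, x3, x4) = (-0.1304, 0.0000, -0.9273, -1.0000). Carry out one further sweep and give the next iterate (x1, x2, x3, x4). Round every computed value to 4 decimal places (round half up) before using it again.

(1.0514, 1.2202, -0.4285, -1.1153)

One sweep:
  x1 = (8 - (3)·0.0000 - (4)·-0.9273 - (2.8)·-1.0000) / (13.8) = 1.0514
  x2 = (11 - (4)·-0.1304 - (3)·-0.9273 - (4)·-1.0000) / (15) = 1.2202
  x3 = (-8 - (-2.4)·-0.1304 - (1)·0.0000 - (3.6)·-1.0000) / (11) = -0.4285
  x4 = (5 - (-1)·-0.1304 - (2)·0.0000 - (-0.2)·-0.9273) / (-4.2) = -1.1153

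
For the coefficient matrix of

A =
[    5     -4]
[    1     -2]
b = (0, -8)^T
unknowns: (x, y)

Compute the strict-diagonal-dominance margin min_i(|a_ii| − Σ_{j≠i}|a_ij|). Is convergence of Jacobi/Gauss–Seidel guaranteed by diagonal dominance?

1

row 1: |5| − (4) = 1
row 2: |-2| − (1) = 1
minimum over rows = 1 → strictly diagonally dominant (convergence guaranteed)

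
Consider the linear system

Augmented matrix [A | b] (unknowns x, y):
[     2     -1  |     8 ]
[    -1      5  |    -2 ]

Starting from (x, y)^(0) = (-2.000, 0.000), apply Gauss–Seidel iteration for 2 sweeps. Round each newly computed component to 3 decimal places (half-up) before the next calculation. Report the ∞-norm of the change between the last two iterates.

Iteration 1:
  x = (8 - (-1)·0.000) / (2) = 4.000
  y = (-2 - (-1)·4.000) / (5) = 0.400
Iteration 2:
  x = (8 - (-1)·0.400) / (2) = 4.200
  y = (-2 - (-1)·4.200) / (5) = 0.440
Change: (0.200, 0.040) → max |·| = 0.200

0.200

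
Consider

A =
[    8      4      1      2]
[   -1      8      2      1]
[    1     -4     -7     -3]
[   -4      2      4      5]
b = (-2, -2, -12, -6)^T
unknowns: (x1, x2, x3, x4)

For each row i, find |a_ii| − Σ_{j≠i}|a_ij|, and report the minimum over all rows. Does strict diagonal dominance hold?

-5

row 1: |8| − (4+1+2) = 1
row 2: |8| − (1+2+1) = 4
row 3: |-7| − (1+4+3) = -1
row 4: |5| − (4+2+4) = -5
minimum over rows = -5 → not strictly diagonally dominant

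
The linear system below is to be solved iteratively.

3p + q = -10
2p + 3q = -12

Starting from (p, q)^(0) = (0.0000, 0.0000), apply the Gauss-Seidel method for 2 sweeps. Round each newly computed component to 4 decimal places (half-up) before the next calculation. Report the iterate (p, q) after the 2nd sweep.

(-2.7407, -2.1729)

Iteration 1:
  p = (-10 - (1)·0.0000) / (3) = -3.3333
  q = (-12 - (2)·-3.3333) / (3) = -1.7778
Iteration 2:
  p = (-10 - (1)·-1.7778) / (3) = -2.7407
  q = (-12 - (2)·-2.7407) / (3) = -2.1729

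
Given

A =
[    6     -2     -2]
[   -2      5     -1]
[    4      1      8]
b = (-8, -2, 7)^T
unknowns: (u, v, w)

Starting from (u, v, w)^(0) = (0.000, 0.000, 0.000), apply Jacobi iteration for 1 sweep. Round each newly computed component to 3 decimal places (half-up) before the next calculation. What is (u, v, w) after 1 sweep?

Iteration 1:
  u = (-8 - (-2)·0.000 - (-2)·0.000) / (6) = -1.333
  v = (-2 - (-2)·0.000 - (-1)·0.000) / (5) = -0.400
  w = (7 - (4)·0.000 - (1)·0.000) / (8) = 0.875

(-1.333, -0.400, 0.875)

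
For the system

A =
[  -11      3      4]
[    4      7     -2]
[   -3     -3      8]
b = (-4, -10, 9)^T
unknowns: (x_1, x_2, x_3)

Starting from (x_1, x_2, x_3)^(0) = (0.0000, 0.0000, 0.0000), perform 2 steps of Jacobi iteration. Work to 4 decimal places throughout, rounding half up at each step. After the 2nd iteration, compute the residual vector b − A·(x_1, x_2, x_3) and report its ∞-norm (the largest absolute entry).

1.2564

Iteration 1:
  x_1 = (-4 - (3)·0.0000 - (4)·0.0000) / (-11) = 0.3636
  x_2 = (-10 - (4)·0.0000 - (-2)·0.0000) / (7) = -1.4286
  x_3 = (9 - (-3)·0.0000 - (-3)·0.0000) / (8) = 1.1250
Iteration 2:
  x_1 = (-4 - (3)·-1.4286 - (4)·1.1250) / (-11) = 0.3831
  x_2 = (-10 - (4)·0.3636 - (-2)·1.1250) / (7) = -1.3149
  x_3 = (9 - (-3)·0.3636 - (-3)·-1.4286) / (8) = 0.7256
Residual b − A·x = (1.2564, -0.8769, 0.3998); ∞-norm = 1.2564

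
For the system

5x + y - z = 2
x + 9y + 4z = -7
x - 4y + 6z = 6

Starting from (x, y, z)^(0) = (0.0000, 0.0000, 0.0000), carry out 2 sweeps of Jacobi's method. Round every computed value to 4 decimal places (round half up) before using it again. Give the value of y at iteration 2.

Iteration 1:
  x = (2 - (1)·0.0000 - (-1)·0.0000) / (5) = 0.4000
  y = (-7 - (1)·0.0000 - (4)·0.0000) / (9) = -0.7778
  z = (6 - (1)·0.0000 - (-4)·0.0000) / (6) = 1.0000
Iteration 2:
  x = (2 - (1)·-0.7778 - (-1)·1.0000) / (5) = 0.7556
  y = (-7 - (1)·0.4000 - (4)·1.0000) / (9) = -1.2667
  z = (6 - (1)·0.4000 - (-4)·-0.7778) / (6) = 0.4148

-1.2667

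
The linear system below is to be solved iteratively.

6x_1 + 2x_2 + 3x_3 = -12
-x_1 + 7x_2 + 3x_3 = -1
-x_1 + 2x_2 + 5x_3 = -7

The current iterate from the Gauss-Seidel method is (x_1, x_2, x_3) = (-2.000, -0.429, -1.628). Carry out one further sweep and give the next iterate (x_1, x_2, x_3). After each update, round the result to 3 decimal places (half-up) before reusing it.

One sweep:
  x_1 = (-12 - (2)·-0.429 - (3)·-1.628) / (6) = -1.043
  x_2 = (-1 - (-1)·-1.043 - (3)·-1.628) / (7) = 0.406
  x_3 = (-7 - (-1)·-1.043 - (2)·0.406) / (5) = -1.771

(-1.043, 0.406, -1.771)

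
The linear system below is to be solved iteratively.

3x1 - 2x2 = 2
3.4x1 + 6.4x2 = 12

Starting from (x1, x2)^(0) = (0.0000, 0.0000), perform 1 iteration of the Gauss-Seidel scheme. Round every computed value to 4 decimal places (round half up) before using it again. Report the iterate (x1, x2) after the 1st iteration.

Iteration 1:
  x1 = (2 - (-2)·0.0000) / (3) = 0.6667
  x2 = (12 - (3.4)·0.6667) / (6.4) = 1.5208

(0.6667, 1.5208)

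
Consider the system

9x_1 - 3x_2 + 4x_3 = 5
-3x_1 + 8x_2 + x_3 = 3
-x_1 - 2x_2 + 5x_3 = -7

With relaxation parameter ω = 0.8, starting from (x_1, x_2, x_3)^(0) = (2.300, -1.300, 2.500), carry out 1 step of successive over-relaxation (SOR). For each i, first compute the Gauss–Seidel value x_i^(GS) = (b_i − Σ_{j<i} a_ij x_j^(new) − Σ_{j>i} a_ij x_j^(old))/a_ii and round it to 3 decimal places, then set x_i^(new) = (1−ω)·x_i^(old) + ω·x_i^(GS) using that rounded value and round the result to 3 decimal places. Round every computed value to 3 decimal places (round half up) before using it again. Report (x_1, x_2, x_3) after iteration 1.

Iteration 1:
  x_1: GS value = (5 - (-3)·-1.300 - (4)·2.500) / (9) = -0.989;  x_1 ← (1−ω)·2.300 + ω·-0.989 = -0.331
  x_2: GS value = (3 - (-3)·-0.331 - (1)·2.500) / (8) = -0.062;  x_2 ← (1−ω)·-1.300 + ω·-0.062 = -0.310
  x_3: GS value = (-7 - (-1)·-0.331 - (-2)·-0.310) / (5) = -1.590;  x_3 ← (1−ω)·2.500 + ω·-1.590 = -0.772

(-0.331, -0.310, -0.772)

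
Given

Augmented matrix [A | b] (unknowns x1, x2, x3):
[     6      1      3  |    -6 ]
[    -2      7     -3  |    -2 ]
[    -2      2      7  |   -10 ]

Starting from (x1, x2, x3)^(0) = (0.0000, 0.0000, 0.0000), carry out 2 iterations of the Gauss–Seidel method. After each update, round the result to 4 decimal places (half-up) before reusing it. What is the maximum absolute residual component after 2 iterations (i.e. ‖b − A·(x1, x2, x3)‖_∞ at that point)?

Iteration 1:
  x1 = (-6 - (1)·0.0000 - (3)·0.0000) / (6) = -1.0000
  x2 = (-2 - (-2)·-1.0000 - (-3)·0.0000) / (7) = -0.5714
  x3 = (-10 - (-2)·-1.0000 - (2)·-0.5714) / (7) = -1.5510
Iteration 2:
  x1 = (-6 - (1)·-0.5714 - (3)·-1.5510) / (6) = -0.1293
  x2 = (-2 - (-2)·-0.1293 - (-3)·-1.5510) / (7) = -0.9874
  x3 = (-10 - (-2)·-0.1293 - (2)·-0.9874) / (7) = -1.1834
Residual b − A·x = (-0.6866, 1.1030, 0.0000); ∞-norm = 1.1030

1.1030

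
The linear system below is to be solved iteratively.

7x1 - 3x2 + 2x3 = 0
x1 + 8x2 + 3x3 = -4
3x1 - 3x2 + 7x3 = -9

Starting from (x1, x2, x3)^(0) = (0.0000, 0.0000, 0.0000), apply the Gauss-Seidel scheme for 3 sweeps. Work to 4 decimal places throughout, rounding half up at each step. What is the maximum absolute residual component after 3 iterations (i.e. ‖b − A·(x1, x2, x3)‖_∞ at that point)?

0.3414

Iteration 1:
  x1 = (0 - (-3)·0.0000 - (2)·0.0000) / (7) = 0.0000
  x2 = (-4 - (1)·0.0000 - (3)·0.0000) / (8) = -0.5000
  x3 = (-9 - (3)·0.0000 - (-3)·-0.5000) / (7) = -1.5000
Iteration 2:
  x1 = (0 - (-3)·-0.5000 - (2)·-1.5000) / (7) = 0.2143
  x2 = (-4 - (1)·0.2143 - (3)·-1.5000) / (8) = 0.0357
  x3 = (-9 - (3)·0.2143 - (-3)·0.0357) / (7) = -1.3623
Iteration 3:
  x1 = (0 - (-3)·0.0357 - (2)·-1.3623) / (7) = 0.4045
  x2 = (-4 - (1)·0.4045 - (3)·-1.3623) / (8) = -0.0397
  x3 = (-9 - (3)·0.4045 - (-3)·-0.0397) / (7) = -1.4761
Residual b − A·x = (0.0016, 0.3414, 0.0001); ∞-norm = 0.3414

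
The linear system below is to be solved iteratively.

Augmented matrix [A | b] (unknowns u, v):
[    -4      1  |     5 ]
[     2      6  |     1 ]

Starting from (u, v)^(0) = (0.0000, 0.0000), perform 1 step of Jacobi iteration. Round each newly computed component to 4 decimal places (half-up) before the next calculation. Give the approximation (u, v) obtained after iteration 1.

Iteration 1:
  u = (5 - (1)·0.0000) / (-4) = -1.2500
  v = (1 - (2)·0.0000) / (6) = 0.1667

(-1.2500, 0.1667)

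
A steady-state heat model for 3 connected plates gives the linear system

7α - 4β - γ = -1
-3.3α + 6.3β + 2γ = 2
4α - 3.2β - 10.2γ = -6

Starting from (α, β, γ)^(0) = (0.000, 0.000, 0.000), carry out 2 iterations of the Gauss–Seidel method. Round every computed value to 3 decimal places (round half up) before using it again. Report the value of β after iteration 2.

0.205

Iteration 1:
  α = (-1 - (-4)·0.000 - (-1)·0.000) / (7) = -0.143
  β = (2 - (-3.3)·-0.143 - (2)·0.000) / (6.3) = 0.243
  γ = (-6 - (4)·-0.143 - (-3.2)·0.243) / (-10.2) = 0.456
Iteration 2:
  α = (-1 - (-4)·0.243 - (-1)·0.456) / (7) = 0.061
  β = (2 - (-3.3)·0.061 - (2)·0.456) / (6.3) = 0.205
  γ = (-6 - (4)·0.061 - (-3.2)·0.205) / (-10.2) = 0.548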